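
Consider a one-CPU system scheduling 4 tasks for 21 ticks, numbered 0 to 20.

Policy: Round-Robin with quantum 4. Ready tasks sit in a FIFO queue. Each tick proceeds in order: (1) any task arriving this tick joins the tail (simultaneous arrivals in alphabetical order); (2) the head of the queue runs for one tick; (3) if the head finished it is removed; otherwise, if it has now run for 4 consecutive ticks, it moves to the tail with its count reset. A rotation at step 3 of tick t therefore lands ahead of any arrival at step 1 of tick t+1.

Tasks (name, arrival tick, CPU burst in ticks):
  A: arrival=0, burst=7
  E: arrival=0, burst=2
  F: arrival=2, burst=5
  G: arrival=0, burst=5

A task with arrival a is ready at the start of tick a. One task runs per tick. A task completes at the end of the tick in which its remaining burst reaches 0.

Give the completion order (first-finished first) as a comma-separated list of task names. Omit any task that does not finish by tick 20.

t=0: queue=[A,E,G] q_used=0 → run A
t=1: queue=[A,E,G] q_used=1 → run A
t=2: queue=[A,E,G,F] q_used=2 → run A
t=3: queue=[A,E,G,F] q_used=3 → run A
t=4: queue=[E,G,F,A] q_used=0 → run E
t=5: queue=[E,G,F,A] q_used=1 → run E
t=6: queue=[G,F,A] q_used=0 → run G
t=7: queue=[G,F,A] q_used=1 → run G
t=8: queue=[G,F,A] q_used=2 → run G
t=9: queue=[G,F,A] q_used=3 → run G
t=10: queue=[F,A,G] q_used=0 → run F
t=11: queue=[F,A,G] q_used=1 → run F
t=12: queue=[F,A,G] q_used=2 → run F
t=13: queue=[F,A,G] q_used=3 → run F
t=14: queue=[A,G,F] q_used=0 → run A
t=15: queue=[A,G,F] q_used=1 → run A
t=16: queue=[A,G,F] q_used=2 → run A
t=17: queue=[G,F] q_used=0 → run G
t=18: queue=[F] q_used=0 → run F
t=19: (idle)
t=20: (idle)

completion order = E, A, G, F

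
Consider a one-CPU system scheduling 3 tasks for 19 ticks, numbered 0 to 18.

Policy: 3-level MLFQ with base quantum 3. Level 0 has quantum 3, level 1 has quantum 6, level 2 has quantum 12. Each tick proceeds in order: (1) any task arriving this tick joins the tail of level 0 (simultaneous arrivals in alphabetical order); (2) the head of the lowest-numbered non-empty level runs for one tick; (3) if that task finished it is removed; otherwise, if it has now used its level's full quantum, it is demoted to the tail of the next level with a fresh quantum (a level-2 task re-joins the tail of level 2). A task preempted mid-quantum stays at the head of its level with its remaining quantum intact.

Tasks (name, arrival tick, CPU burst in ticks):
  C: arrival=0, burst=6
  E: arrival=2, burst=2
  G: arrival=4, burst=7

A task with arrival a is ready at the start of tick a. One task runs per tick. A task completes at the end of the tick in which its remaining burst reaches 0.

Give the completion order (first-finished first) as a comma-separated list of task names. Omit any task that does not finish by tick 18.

t=0: L0/L1/L2 = C/-/- → run C
t=1: L0/L1/L2 = C/-/- → run C
t=2: L0/L1/L2 = CE/-/- → run C
t=3: L0/L1/L2 = E/C/- → run E
t=4: L0/L1/L2 = EG/C/- → run E
t=5: L0/L1/L2 = G/C/- → run G
t=6: L0/L1/L2 = G/C/- → run G
t=7: L0/L1/L2 = G/C/- → run G
t=8: L0/L1/L2 = -/CG/- → run C
t=9: L0/L1/L2 = -/CG/- → run C
t=10: L0/L1/L2 = -/CG/- → run C
t=11: L0/L1/L2 = -/G/- → run G
t=12: L0/L1/L2 = -/G/- → run G
t=13: L0/L1/L2 = -/G/- → run G
t=14: L0/L1/L2 = -/G/- → run G
t=15: (idle)
t=16: (idle)
t=17: (idle)
t=18: (idle)

completion order = E, C, G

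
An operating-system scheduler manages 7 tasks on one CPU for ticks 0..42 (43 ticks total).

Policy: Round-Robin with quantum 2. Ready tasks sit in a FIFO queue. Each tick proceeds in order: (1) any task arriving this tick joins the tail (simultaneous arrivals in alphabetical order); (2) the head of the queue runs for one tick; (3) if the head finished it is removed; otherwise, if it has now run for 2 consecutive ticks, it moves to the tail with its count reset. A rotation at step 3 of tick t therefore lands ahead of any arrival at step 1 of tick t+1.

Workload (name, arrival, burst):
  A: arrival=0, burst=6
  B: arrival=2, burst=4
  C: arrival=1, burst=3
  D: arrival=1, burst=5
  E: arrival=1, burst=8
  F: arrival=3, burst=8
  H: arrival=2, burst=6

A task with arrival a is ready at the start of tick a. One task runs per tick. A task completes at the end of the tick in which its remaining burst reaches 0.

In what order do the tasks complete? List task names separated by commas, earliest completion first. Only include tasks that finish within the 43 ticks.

completion order = C, A, B, D, H, E, F

t=0: queue=[A] q_used=0 → run A
t=1: queue=[A,C,D,E] q_used=1 → run A
t=2: queue=[C,D,E,A,B,H] q_used=0 → run C
t=3: queue=[C,D,E,A,B,H,F] q_used=1 → run C
t=4: queue=[D,E,A,B,H,F,C] q_used=0 → run D
t=5: queue=[D,E,A,B,H,F,C] q_used=1 → run D
t=6: queue=[E,A,B,H,F,C,D] q_used=0 → run E
t=7: queue=[E,A,B,H,F,C,D] q_used=1 → run E
t=8: queue=[A,B,H,F,C,D,E] q_used=0 → run A
t=9: queue=[A,B,H,F,C,D,E] q_used=1 → run A
t=10: queue=[B,H,F,C,D,E,A] q_used=0 → run B
t=11: queue=[B,H,F,C,D,E,A] q_used=1 → run B
t=12: queue=[H,F,C,D,E,A,B] q_used=0 → run H
t=13: queue=[H,F,C,D,E,A,B] q_used=1 → run H
t=14: queue=[F,C,D,E,A,B,H] q_used=0 → run F
t=15: queue=[F,C,D,E,A,B,H] q_used=1 → run F
t=16: queue=[C,D,E,A,B,H,F] q_used=0 → run C
t=17: queue=[D,E,A,B,H,F] q_used=0 → run D
t=18: queue=[D,E,A,B,H,F] q_used=1 → run D
t=19: queue=[E,A,B,H,F,D] q_used=0 → run E
t=20: queue=[E,A,B,H,F,D] q_used=1 → run E
t=21: queue=[A,B,H,F,D,E] q_used=0 → run A
t=22: queue=[A,B,H,F,D,E] q_used=1 → run A
t=23: queue=[B,H,F,D,E] q_used=0 → run B
t=24: queue=[B,H,F,D,E] q_used=1 → run B
t=25: queue=[H,F,D,E] q_used=0 → run H
t=26: queue=[H,F,D,E] q_used=1 → run H
t=27: queue=[F,D,E,H] q_used=0 → run F
t=28: queue=[F,D,E,H] q_used=1 → run F
t=29: queue=[D,E,H,F] q_used=0 → run D
t=30: queue=[E,H,F] q_used=0 → run E
t=31: queue=[E,H,F] q_used=1 → run E
t=32: queue=[H,F,E] q_used=0 → run H
t=33: queue=[H,F,E] q_used=1 → run H
t=34: queue=[F,E] q_used=0 → run F
t=35: queue=[F,E] q_used=1 → run F
t=36: queue=[E,F] q_used=0 → run E
t=37: queue=[E,F] q_used=1 → run E
t=38: queue=[F] q_used=0 → run F
t=39: queue=[F] q_used=1 → run F
t=40: (idle)
t=41: (idle)
t=42: (idle)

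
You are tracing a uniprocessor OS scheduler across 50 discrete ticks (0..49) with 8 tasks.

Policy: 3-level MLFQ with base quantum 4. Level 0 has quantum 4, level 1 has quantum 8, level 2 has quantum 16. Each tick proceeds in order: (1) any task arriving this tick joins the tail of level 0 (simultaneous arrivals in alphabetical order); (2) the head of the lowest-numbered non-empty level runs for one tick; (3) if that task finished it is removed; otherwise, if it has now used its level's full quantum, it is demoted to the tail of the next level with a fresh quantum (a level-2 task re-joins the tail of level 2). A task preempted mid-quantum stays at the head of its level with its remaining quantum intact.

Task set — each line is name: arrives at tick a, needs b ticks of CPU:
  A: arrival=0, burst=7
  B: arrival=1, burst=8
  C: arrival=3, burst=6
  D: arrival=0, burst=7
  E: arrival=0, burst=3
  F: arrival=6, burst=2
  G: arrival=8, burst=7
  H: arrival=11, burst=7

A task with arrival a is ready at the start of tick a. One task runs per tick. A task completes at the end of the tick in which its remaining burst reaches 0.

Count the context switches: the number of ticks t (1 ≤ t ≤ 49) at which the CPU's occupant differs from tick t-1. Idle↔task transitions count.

t=0: L0/L1/L2 = ADE/-/- → run A
t=1: L0/L1/L2 = ADEB/-/- → run A
t=2: L0/L1/L2 = ADEB/-/- → run A
t=3: L0/L1/L2 = ADEBC/-/- → run A
t=4: L0/L1/L2 = DEBC/A/- → run D
t=5: L0/L1/L2 = DEBC/A/- → run D
t=6: L0/L1/L2 = DEBCF/A/- → run D
t=7: L0/L1/L2 = DEBCF/A/- → run D
t=8: L0/L1/L2 = EBCFG/AD/- → run E
t=9: L0/L1/L2 = EBCFG/AD/- → run E
t=10: L0/L1/L2 = EBCFG/AD/- → run E
t=11: L0/L1/L2 = BCFGH/AD/- → run B
t=12: L0/L1/L2 = BCFGH/AD/- → run B
t=13: L0/L1/L2 = BCFGH/AD/- → run B
t=14: L0/L1/L2 = BCFGH/AD/- → run B
t=15: L0/L1/L2 = CFGH/ADB/- → run C
t=16: L0/L1/L2 = CFGH/ADB/- → run C
t=17: L0/L1/L2 = CFGH/ADB/- → run C
t=18: L0/L1/L2 = CFGH/ADB/- → run C
t=19: L0/L1/L2 = FGH/ADBC/- → run F
t=20: L0/L1/L2 = FGH/ADBC/- → run F
t=21: L0/L1/L2 = GH/ADBC/- → run G
t=22: L0/L1/L2 = GH/ADBC/- → run G
t=23: L0/L1/L2 = GH/ADBC/- → run G
t=24: L0/L1/L2 = GH/ADBC/- → run G
t=25: L0/L1/L2 = H/ADBCG/- → run H
t=26: L0/L1/L2 = H/ADBCG/- → run H
t=27: L0/L1/L2 = H/ADBCG/- → run H
t=28: L0/L1/L2 = H/ADBCG/- → run H
t=29: L0/L1/L2 = -/ADBCGH/- → run A
t=30: L0/L1/L2 = -/ADBCGH/- → run A
t=31: L0/L1/L2 = -/ADBCGH/- → run A
t=32: L0/L1/L2 = -/DBCGH/- → run D
t=33: L0/L1/L2 = -/DBCGH/- → run D
t=34: L0/L1/L2 = -/DBCGH/- → run D
t=35: L0/L1/L2 = -/BCGH/- → run B
t=36: L0/L1/L2 = -/BCGH/- → run B
t=37: L0/L1/L2 = -/BCGH/- → run B
t=38: L0/L1/L2 = -/BCGH/- → run B
t=39: L0/L1/L2 = -/CGH/- → run C
t=40: L0/L1/L2 = -/CGH/- → run C
t=41: L0/L1/L2 = -/GH/- → run G
t=42: L0/L1/L2 = -/GH/- → run G
t=43: L0/L1/L2 = -/GH/- → run G
t=44: L0/L1/L2 = -/H/- → run H
t=45: L0/L1/L2 = -/H/- → run H
t=46: L0/L1/L2 = -/H/- → run H
t=47: (idle)
t=48: (idle)
t=49: (idle)

context switches = 14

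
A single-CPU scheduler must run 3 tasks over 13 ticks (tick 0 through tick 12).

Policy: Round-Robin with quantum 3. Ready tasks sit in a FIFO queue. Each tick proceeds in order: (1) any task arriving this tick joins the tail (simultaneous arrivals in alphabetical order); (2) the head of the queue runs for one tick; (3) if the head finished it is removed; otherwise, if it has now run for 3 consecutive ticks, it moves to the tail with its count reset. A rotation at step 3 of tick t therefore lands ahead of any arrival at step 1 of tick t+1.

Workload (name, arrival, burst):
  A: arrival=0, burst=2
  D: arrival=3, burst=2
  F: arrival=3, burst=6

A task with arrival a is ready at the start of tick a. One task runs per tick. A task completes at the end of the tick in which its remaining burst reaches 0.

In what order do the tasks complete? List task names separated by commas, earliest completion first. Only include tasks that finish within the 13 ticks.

t=0: queue=[A] q_used=0 → run A
t=1: queue=[A] q_used=1 → run A
t=2: (idle)
t=3: queue=[D,F] q_used=0 → run D
t=4: queue=[D,F] q_used=1 → run D
t=5: queue=[F] q_used=0 → run F
t=6: queue=[F] q_used=1 → run F
t=7: queue=[F] q_used=2 → run F
t=8: queue=[F] q_used=0 → run F
t=9: queue=[F] q_used=1 → run F
t=10: queue=[F] q_used=2 → run F
t=11: (idle)
t=12: (idle)

completion order = A, D, F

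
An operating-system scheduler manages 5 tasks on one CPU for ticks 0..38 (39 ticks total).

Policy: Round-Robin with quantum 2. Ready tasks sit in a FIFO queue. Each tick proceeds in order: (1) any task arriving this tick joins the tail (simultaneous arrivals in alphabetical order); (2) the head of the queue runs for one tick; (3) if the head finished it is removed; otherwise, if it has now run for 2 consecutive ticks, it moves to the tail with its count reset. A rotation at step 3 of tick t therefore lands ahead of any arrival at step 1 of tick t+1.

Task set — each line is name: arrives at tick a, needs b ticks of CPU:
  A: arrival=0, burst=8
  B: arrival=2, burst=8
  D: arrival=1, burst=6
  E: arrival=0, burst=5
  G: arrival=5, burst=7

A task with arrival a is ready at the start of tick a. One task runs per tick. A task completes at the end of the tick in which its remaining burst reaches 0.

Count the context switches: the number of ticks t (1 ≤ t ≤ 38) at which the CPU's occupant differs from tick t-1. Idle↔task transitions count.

t=0: queue=[A,E] q_used=0 → run A
t=1: queue=[A,E,D] q_used=1 → run A
t=2: queue=[E,D,A,B] q_used=0 → run E
t=3: queue=[E,D,A,B] q_used=1 → run E
t=4: queue=[D,A,B,E] q_used=0 → run D
t=5: queue=[D,A,B,E,G] q_used=1 → run D
t=6: queue=[A,B,E,G,D] q_used=0 → run A
t=7: queue=[A,B,E,G,D] q_used=1 → run A
t=8: queue=[B,E,G,D,A] q_used=0 → run B
t=9: queue=[B,E,G,D,A] q_used=1 → run B
t=10: queue=[E,G,D,A,B] q_used=0 → run E
t=11: queue=[E,G,D,A,B] q_used=1 → run E
t=12: queue=[G,D,A,B,E] q_used=0 → run G
t=13: queue=[G,D,A,B,E] q_used=1 → run G
t=14: queue=[D,A,B,E,G] q_used=0 → run D
t=15: queue=[D,A,B,E,G] q_used=1 → run D
t=16: queue=[A,B,E,G,D] q_used=0 → run A
t=17: queue=[A,B,E,G,D] q_used=1 → run A
t=18: queue=[B,E,G,D,A] q_used=0 → run B
t=19: queue=[B,E,G,D,A] q_used=1 → run B
t=20: queue=[E,G,D,A,B] q_used=0 → run E
t=21: queue=[G,D,A,B] q_used=0 → run G
t=22: queue=[G,D,A,B] q_used=1 → run G
t=23: queue=[D,A,B,G] q_used=0 → run D
t=24: queue=[D,A,B,G] q_used=1 → run D
t=25: queue=[A,B,G] q_used=0 → run A
t=26: queue=[A,B,G] q_used=1 → run A
t=27: queue=[B,G] q_used=0 → run B
t=28: queue=[B,G] q_used=1 → run B
t=29: queue=[G,B] q_used=0 → run G
t=30: queue=[G,B] q_used=1 → run G
t=31: queue=[B,G] q_used=0 → run B
t=32: queue=[B,G] q_used=1 → run B
t=33: queue=[G] q_used=0 → run G
t=34: (idle)
t=35: (idle)
t=36: (idle)
t=37: (idle)
t=38: (idle)

context switches = 18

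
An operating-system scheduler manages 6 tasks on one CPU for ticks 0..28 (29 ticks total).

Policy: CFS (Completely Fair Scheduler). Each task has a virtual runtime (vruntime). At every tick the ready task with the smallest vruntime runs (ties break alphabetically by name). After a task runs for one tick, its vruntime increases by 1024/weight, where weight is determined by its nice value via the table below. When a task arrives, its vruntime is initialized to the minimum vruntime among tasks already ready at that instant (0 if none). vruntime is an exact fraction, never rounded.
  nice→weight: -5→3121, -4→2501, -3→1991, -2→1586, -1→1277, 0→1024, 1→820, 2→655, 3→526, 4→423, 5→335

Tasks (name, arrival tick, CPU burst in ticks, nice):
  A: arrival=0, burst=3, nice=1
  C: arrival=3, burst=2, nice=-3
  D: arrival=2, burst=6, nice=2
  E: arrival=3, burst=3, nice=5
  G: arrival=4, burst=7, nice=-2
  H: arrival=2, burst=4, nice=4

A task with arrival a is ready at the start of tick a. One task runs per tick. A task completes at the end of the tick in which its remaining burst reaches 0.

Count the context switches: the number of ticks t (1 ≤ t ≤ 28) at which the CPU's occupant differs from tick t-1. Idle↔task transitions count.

t=0: vr[A=0] → run A
t=1: vr[A=256/205] → run A
t=2: vr[A=512/205 D=512/205 H=512/205] → run A
t=3: vr[C=512/205 D=512/205 E=512/205 H=512/205] → run C
t=4: vr[C=1229312/408155 D=512/205 E=512/205 G=512/205 H=512/205] → run D
t=5: vr[C=1229312/408155 D=109056/26855 E=512/205 G=512/205 H=512/205] → run E
t=6: vr[C=1229312/408155 D=109056/26855 E=76288/13735 G=512/205 H=512/205] → run G
t=7: vr[C=1229312/408155 D=109056/26855 E=76288/13735 G=510976/162565 H=512/205] → run H
t=8: vr[C=1229312/408155 D=109056/26855 E=76288/13735 G=510976/162565 H=426496/86715] → run C
t=9: vr[D=109056/26855 E=76288/13735 G=510976/162565 H=426496/86715] → run G
t=10: vr[D=109056/26855 E=76288/13735 G=615936/162565 H=426496/86715] → run G
t=11: vr[D=109056/26855 E=76288/13735 G=720896/162565 H=426496/86715] → run D
t=12: vr[D=30208/5371 E=76288/13735 G=720896/162565 H=426496/86715] → run G
t=13: vr[D=30208/5371 E=76288/13735 G=825856/162565 H=426496/86715] → run H
t=14: vr[D=30208/5371 E=76288/13735 G=825856/162565 H=636416/86715] → run G
t=15: vr[D=30208/5371 E=76288/13735 G=930816/162565 H=636416/86715] → run E
t=16: vr[D=30208/5371 E=118272/13735 G=930816/162565 H=636416/86715] → run D
t=17: vr[D=193024/26855 E=118272/13735 G=930816/162565 H=636416/86715] → run G
t=18: vr[D=193024/26855 E=118272/13735 G=1035776/162565 H=636416/86715] → run G
t=19: vr[D=193024/26855 E=118272/13735 H=636416/86715] → run D
t=20: vr[D=235008/26855 E=118272/13735 H=636416/86715] → run H
t=21: vr[D=235008/26855 E=118272/13735 H=282112/28905] → run E
t=22: vr[D=235008/26855 H=282112/28905] → run D
t=23: vr[D=276992/26855 H=282112/28905] → run H
t=24: vr[D=276992/26855] → run D
t=25: (idle)
t=26: (idle)
t=27: (idle)
t=28: (idle)

context switches = 21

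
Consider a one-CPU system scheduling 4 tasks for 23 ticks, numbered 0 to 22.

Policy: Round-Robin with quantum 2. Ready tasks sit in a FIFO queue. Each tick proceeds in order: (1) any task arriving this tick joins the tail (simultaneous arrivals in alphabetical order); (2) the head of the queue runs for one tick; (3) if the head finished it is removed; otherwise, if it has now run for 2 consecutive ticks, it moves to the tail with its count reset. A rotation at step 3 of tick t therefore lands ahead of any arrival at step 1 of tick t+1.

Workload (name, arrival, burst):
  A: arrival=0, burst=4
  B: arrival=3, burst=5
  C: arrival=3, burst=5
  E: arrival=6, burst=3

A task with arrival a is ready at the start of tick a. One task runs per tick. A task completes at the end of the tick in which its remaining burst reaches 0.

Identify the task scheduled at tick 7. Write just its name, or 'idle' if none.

t=0: queue=[A] q_used=0 → run A
t=1: queue=[A] q_used=1 → run A
t=2: queue=[A] q_used=0 → run A
t=3: queue=[A,B,C] q_used=1 → run A
t=4: queue=[B,C] q_used=0 → run B
t=5: queue=[B,C] q_used=1 → run B
t=6: queue=[C,B,E] q_used=0 → run C
t=7: queue=[C,B,E] q_used=1 → run C
t=8: queue=[B,E,C] q_used=0 → run B
t=9: queue=[B,E,C] q_used=1 → run B
t=10: queue=[E,C,B] q_used=0 → run E
t=11: queue=[E,C,B] q_used=1 → run E
t=12: queue=[C,B,E] q_used=0 → run C
t=13: queue=[C,B,E] q_used=1 → run C
t=14: queue=[B,E,C] q_used=0 → run B
t=15: queue=[E,C] q_used=0 → run E
t=16: queue=[C] q_used=0 → run C
t=17: (idle)
t=18: (idle)
t=19: (idle)
t=20: (idle)
t=21: (idle)
t=22: (idle)

running at tick 7 = C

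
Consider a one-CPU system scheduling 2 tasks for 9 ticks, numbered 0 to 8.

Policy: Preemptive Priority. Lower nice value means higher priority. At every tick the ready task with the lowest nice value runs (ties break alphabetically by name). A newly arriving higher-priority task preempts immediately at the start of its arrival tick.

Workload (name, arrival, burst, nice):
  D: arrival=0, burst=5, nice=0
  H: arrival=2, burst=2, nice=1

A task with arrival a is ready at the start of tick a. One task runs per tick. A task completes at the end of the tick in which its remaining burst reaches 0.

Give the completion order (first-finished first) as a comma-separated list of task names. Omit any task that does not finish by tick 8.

t=0: ready={D} → run D
t=1: ready={D} → run D
t=2: ready={D,H} → run D
t=3: ready={D,H} → run D
t=4: ready={D,H} → run D
t=5: ready={H} → run H
t=6: ready={H} → run H
t=7: (idle)
t=8: (idle)

completion order = D, H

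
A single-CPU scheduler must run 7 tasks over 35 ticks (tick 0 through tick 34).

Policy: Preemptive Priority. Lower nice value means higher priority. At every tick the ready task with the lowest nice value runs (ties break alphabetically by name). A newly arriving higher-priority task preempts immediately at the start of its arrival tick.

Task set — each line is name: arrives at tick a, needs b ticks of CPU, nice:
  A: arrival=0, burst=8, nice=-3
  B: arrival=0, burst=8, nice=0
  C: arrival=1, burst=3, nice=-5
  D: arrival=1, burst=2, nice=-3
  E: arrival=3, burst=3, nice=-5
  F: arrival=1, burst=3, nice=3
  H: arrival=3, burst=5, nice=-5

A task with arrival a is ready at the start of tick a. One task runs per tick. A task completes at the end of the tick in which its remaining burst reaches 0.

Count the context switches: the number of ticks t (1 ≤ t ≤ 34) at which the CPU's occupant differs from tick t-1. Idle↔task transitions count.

context switches = 8

t=0: ready={A,B} → run A
t=1: ready={A,B,C,D,F} → run C
t=2: ready={A,B,C,D,F} → run C
t=3: ready={A,B,C,D,E,F,H} → run C
t=4: ready={A,B,D,E,F,H} → run E
t=5: ready={A,B,D,E,F,H} → run E
t=6: ready={A,B,D,E,F,H} → run E
t=7: ready={A,B,D,F,H} → run H
t=8: ready={A,B,D,F,H} → run H
t=9: ready={A,B,D,F,H} → run H
t=10: ready={A,B,D,F,H} → run H
t=11: ready={A,B,D,F,H} → run H
t=12: ready={A,B,D,F} → run A
t=13: ready={A,B,D,F} → run A
t=14: ready={A,B,D,F} → run A
t=15: ready={A,B,D,F} → run A
t=16: ready={A,B,D,F} → run A
t=17: ready={A,B,D,F} → run A
t=18: ready={A,B,D,F} → run A
t=19: ready={B,D,F} → run D
t=20: ready={B,D,F} → run D
t=21: ready={B,F} → run B
t=22: ready={B,F} → run B
t=23: ready={B,F} → run B
t=24: ready={B,F} → run B
t=25: ready={B,F} → run B
t=26: ready={B,F} → run B
t=27: ready={B,F} → run B
t=28: ready={B,F} → run B
t=29: ready={F} → run F
t=30: ready={F} → run F
t=31: ready={F} → run F
t=32: (idle)
t=33: (idle)
t=34: (idle)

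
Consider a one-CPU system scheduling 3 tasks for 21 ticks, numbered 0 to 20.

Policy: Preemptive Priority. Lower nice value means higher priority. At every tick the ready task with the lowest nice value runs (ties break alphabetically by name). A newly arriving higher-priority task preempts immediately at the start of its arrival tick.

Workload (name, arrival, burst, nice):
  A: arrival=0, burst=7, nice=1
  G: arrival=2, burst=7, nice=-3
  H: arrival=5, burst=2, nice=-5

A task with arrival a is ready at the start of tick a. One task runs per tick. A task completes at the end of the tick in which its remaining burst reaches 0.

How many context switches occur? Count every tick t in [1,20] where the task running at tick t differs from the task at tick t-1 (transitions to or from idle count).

t=0: ready={A} → run A
t=1: ready={A} → run A
t=2: ready={A,G} → run G
t=3: ready={A,G} → run G
t=4: ready={A,G} → run G
t=5: ready={A,G,H} → run H
t=6: ready={A,G,H} → run H
t=7: ready={A,G} → run G
t=8: ready={A,G} → run G
t=9: ready={A,G} → run G
t=10: ready={A,G} → run G
t=11: ready={A} → run A
t=12: ready={A} → run A
t=13: ready={A} → run A
t=14: ready={A} → run A
t=15: ready={A} → run A
t=16: (idle)
t=17: (idle)
t=18: (idle)
t=19: (idle)
t=20: (idle)

context switches = 5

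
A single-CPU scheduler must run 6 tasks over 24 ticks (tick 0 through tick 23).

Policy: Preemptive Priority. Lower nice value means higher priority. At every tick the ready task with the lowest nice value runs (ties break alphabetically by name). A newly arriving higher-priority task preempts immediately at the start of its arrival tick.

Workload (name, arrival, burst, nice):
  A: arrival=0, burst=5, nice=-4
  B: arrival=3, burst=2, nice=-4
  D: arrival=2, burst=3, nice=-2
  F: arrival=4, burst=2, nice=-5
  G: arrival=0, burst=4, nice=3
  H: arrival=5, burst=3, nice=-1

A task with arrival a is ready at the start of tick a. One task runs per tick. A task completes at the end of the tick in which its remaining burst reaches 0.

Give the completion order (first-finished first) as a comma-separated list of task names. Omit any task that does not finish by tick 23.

t=0: ready={A,G} → run A
t=1: ready={A,G} → run A
t=2: ready={A,D,G} → run A
t=3: ready={A,B,D,G} → run A
t=4: ready={A,B,D,F,G} → run F
t=5: ready={A,B,D,F,G,H} → run F
t=6: ready={A,B,D,G,H} → run A
t=7: ready={B,D,G,H} → run B
t=8: ready={B,D,G,H} → run B
t=9: ready={D,G,H} → run D
t=10: ready={D,G,H} → run D
t=11: ready={D,G,H} → run D
t=12: ready={G,H} → run H
t=13: ready={G,H} → run H
t=14: ready={G,H} → run H
t=15: ready={G} → run G
t=16: ready={G} → run G
t=17: ready={G} → run G
t=18: ready={G} → run G
t=19: (idle)
t=20: (idle)
t=21: (idle)
t=22: (idle)
t=23: (idle)

completion order = F, A, B, D, H, G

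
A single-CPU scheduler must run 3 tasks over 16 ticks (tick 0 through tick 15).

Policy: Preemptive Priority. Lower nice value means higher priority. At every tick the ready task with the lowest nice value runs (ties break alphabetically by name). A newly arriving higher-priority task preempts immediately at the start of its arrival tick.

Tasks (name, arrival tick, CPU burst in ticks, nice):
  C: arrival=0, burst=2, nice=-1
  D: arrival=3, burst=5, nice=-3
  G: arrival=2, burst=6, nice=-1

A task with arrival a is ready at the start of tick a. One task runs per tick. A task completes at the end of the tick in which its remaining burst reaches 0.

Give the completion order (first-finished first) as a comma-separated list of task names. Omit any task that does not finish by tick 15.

completion order = C, D, G

t=0: ready={C} → run C
t=1: ready={C} → run C
t=2: ready={G} → run G
t=3: ready={D,G} → run D
t=4: ready={D,G} → run D
t=5: ready={D,G} → run D
t=6: ready={D,G} → run D
t=7: ready={D,G} → run D
t=8: ready={G} → run G
t=9: ready={G} → run G
t=10: ready={G} → run G
t=11: ready={G} → run G
t=12: ready={G} → run G
t=13: (idle)
t=14: (idle)
t=15: (idle)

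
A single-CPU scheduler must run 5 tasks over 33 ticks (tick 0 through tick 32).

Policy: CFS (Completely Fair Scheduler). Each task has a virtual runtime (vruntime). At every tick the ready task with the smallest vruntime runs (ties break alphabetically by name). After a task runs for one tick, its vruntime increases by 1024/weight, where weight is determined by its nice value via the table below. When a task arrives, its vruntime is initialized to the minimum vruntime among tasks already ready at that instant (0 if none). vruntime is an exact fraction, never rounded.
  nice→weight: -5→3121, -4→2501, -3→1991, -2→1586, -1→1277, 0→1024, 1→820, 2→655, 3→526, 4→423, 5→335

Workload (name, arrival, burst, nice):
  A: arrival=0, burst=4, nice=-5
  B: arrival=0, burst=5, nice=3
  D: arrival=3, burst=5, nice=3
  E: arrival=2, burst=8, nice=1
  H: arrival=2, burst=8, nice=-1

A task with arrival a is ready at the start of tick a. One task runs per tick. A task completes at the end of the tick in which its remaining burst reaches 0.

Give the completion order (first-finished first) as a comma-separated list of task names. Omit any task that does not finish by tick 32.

completion order = A, H, B, D, E

t=0: vr[A=0 B=0] → run A
t=1: vr[A=1024/3121 B=0] → run B
t=2: vr[A=1024/3121 B=512/263 E=1024/3121 H=1024/3121] → run A
t=3: vr[A=2048/3121 B=512/263 D=1024/3121 E=1024/3121 H=1024/3121] → run D
t=4: vr[A=2048/3121 B=512/263 D=1867264/820823 E=1024/3121 H=1024/3121] → run E
t=5: vr[A=2048/3121 B=512/263 D=1867264/820823 E=1008896/639805 H=1024/3121] → run H
t=6: vr[A=2048/3121 B=512/263 D=1867264/820823 E=1008896/639805 H=4503552/3985517] → run A
t=7: vr[A=3072/3121 B=512/263 D=1867264/820823 E=1008896/639805 H=4503552/3985517] → run A
t=8: vr[B=512/263 D=1867264/820823 E=1008896/639805 H=4503552/3985517] → run H
t=9: vr[B=512/263 D=1867264/820823 E=1008896/639805 H=7699456/3985517] → run E
t=10: vr[B=512/263 D=1867264/820823 E=1807872/639805 H=7699456/3985517] → run H
t=11: vr[B=512/263 D=1867264/820823 E=1807872/639805 H=10895360/3985517] → run B
t=12: vr[B=1024/263 D=1867264/820823 E=1807872/639805 H=10895360/3985517] → run D
t=13: vr[B=1024/263 D=3465216/820823 E=1807872/639805 H=10895360/3985517] → run H
t=14: vr[B=1024/263 D=3465216/820823 E=1807872/639805 H=14091264/3985517] → run E
t=15: vr[B=1024/263 D=3465216/820823 E=2606848/639805 H=14091264/3985517] → run H
t=16: vr[B=1024/263 D=3465216/820823 E=2606848/639805 H=17287168/3985517] → run B
t=17: vr[B=1536/263 D=3465216/820823 E=2606848/639805 H=17287168/3985517] → run E
t=18: vr[B=1536/263 D=3465216/820823 E=3405824/639805 H=17287168/3985517] → run D
t=19: vr[B=1536/263 D=5063168/820823 E=3405824/639805 H=17287168/3985517] → run H
t=20: vr[B=1536/263 D=5063168/820823 E=3405824/639805 H=20483072/3985517] → run H
t=21: vr[B=1536/263 D=5063168/820823 E=3405824/639805 H=23678976/3985517] → run E
t=22: vr[B=1536/263 D=5063168/820823 E=840960/127961 H=23678976/3985517] → run B
t=23: vr[B=2048/263 D=5063168/820823 E=840960/127961 H=23678976/3985517] → run H
t=24: vr[B=2048/263 D=5063168/820823 E=840960/127961] → run D
t=25: vr[B=2048/263 D=6661120/820823 E=840960/127961] → run E
t=26: vr[B=2048/263 D=6661120/820823 E=5003776/639805] → run B
t=27: vr[D=6661120/820823 E=5003776/639805] → run E
t=28: vr[D=6661120/820823 E=5802752/639805] → run D
t=29: vr[E=5802752/639805] → run E
t=30: (idle)
t=31: (idle)
t=32: (idle)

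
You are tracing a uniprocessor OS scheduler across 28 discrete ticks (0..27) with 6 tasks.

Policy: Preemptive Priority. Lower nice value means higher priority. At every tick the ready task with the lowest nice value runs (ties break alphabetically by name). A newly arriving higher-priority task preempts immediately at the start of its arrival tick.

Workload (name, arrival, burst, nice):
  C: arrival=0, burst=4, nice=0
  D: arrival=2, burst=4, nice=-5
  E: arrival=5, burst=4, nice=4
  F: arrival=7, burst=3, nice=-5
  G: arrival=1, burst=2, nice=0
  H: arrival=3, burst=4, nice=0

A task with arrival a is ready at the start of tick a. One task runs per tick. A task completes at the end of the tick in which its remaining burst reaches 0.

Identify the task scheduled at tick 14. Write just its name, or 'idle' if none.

running at tick 14 = H

t=0: ready={C} → run C
t=1: ready={C,G} → run C
t=2: ready={C,D,G} → run D
t=3: ready={C,D,G,H} → run D
t=4: ready={C,D,G,H} → run D
t=5: ready={C,D,E,G,H} → run D
t=6: ready={C,E,G,H} → run C
t=7: ready={C,E,F,G,H} → run F
t=8: ready={C,E,F,G,H} → run F
t=9: ready={C,E,F,G,H} → run F
t=10: ready={C,E,G,H} → run C
t=11: ready={E,G,H} → run G
t=12: ready={E,G,H} → run G
t=13: ready={E,H} → run H
t=14: ready={E,H} → run H
t=15: ready={E,H} → run H
t=16: ready={E,H} → run H
t=17: ready={E} → run E
t=18: ready={E} → run E
t=19: ready={E} → run E
t=20: ready={E} → run E
t=21: (idle)
t=22: (idle)
t=23: (idle)
t=24: (idle)
t=25: (idle)
t=26: (idle)
t=27: (idle)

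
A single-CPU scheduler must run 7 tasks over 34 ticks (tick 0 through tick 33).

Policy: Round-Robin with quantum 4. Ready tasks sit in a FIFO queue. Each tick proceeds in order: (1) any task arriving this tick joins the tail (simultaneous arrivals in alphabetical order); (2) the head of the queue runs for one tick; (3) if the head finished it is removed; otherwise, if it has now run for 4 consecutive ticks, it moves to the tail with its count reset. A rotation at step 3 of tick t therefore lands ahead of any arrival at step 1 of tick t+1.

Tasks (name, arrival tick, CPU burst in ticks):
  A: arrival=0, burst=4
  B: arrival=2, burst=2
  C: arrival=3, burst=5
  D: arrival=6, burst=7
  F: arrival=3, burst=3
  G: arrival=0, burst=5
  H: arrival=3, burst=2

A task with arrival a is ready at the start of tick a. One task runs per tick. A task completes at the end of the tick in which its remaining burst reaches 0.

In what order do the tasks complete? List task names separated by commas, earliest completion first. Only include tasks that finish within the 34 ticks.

completion order = A, B, F, H, G, C, D

t=0: queue=[A,G] q_used=0 → run A
t=1: queue=[A,G] q_used=1 → run A
t=2: queue=[A,G,B] q_used=2 → run A
t=3: queue=[A,G,B,C,F,H] q_used=3 → run A
t=4: queue=[G,B,C,F,H] q_used=0 → run G
t=5: queue=[G,B,C,F,H] q_used=1 → run G
t=6: queue=[G,B,C,F,H,D] q_used=2 → run G
t=7: queue=[G,B,C,F,H,D] q_used=3 → run G
t=8: queue=[B,C,F,H,D,G] q_used=0 → run B
t=9: queue=[B,C,F,H,D,G] q_used=1 → run B
t=10: queue=[C,F,H,D,G] q_used=0 → run C
t=11: queue=[C,F,H,D,G] q_used=1 → run C
t=12: queue=[C,F,H,D,G] q_used=2 → run C
t=13: queue=[C,F,H,D,G] q_used=3 → run C
t=14: queue=[F,H,D,G,C] q_used=0 → run F
t=15: queue=[F,H,D,G,C] q_used=1 → run F
t=16: queue=[F,H,D,G,C] q_used=2 → run F
t=17: queue=[H,D,G,C] q_used=0 → run H
t=18: queue=[H,D,G,C] q_used=1 → run H
t=19: queue=[D,G,C] q_used=0 → run D
t=20: queue=[D,G,C] q_used=1 → run D
t=21: queue=[D,G,C] q_used=2 → run D
t=22: queue=[D,G,C] q_used=3 → run D
t=23: queue=[G,C,D] q_used=0 → run G
t=24: queue=[C,D] q_used=0 → run C
t=25: queue=[D] q_used=0 → run D
t=26: queue=[D] q_used=1 → run D
t=27: queue=[D] q_used=2 → run D
t=28: (idle)
t=29: (idle)
t=30: (idle)
t=31: (idle)
t=32: (idle)
t=33: (idle)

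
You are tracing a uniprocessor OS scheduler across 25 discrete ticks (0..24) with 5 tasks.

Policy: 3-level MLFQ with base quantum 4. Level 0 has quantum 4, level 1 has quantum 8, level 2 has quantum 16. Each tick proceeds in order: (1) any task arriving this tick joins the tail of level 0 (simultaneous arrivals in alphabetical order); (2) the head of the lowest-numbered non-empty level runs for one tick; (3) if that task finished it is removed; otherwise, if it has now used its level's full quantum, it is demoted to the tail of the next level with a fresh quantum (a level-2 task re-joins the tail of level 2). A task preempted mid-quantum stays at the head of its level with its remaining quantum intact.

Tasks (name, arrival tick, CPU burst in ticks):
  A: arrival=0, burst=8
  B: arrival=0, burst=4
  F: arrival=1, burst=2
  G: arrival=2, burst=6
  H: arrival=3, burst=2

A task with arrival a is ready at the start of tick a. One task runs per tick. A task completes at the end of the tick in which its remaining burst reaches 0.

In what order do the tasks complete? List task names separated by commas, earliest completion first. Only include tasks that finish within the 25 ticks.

completion order = B, F, H, A, G

t=0: L0/L1/L2 = AB/-/- → run A
t=1: L0/L1/L2 = ABF/-/- → run A
t=2: L0/L1/L2 = ABFG/-/- → run A
t=3: L0/L1/L2 = ABFGH/-/- → run A
t=4: L0/L1/L2 = BFGH/A/- → run B
t=5: L0/L1/L2 = BFGH/A/- → run B
t=6: L0/L1/L2 = BFGH/A/- → run B
t=7: L0/L1/L2 = BFGH/A/- → run B
t=8: L0/L1/L2 = FGH/A/- → run F
t=9: L0/L1/L2 = FGH/A/- → run F
t=10: L0/L1/L2 = GH/A/- → run G
t=11: L0/L1/L2 = GH/A/- → run G
t=12: L0/L1/L2 = GH/A/- → run G
t=13: L0/L1/L2 = GH/A/- → run G
t=14: L0/L1/L2 = H/AG/- → run H
t=15: L0/L1/L2 = H/AG/- → run H
t=16: L0/L1/L2 = -/AG/- → run A
t=17: L0/L1/L2 = -/AG/- → run A
t=18: L0/L1/L2 = -/AG/- → run A
t=19: L0/L1/L2 = -/AG/- → run A
t=20: L0/L1/L2 = -/G/- → run G
t=21: L0/L1/L2 = -/G/- → run G
t=22: (idle)
t=23: (idle)
t=24: (idle)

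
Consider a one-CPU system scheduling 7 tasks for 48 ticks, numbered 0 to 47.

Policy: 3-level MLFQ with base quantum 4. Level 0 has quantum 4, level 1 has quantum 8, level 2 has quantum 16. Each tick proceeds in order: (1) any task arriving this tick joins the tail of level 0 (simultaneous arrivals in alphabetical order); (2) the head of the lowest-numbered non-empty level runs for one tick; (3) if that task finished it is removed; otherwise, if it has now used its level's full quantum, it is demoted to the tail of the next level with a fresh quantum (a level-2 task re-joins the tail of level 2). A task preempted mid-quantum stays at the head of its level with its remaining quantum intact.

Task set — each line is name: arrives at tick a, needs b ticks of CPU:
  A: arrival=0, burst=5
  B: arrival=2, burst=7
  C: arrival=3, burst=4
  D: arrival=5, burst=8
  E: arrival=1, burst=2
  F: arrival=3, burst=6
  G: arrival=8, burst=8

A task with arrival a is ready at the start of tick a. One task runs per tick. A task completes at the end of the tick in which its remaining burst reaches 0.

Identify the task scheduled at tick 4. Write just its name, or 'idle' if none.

running at tick 4 = E

t=0: L0/L1/L2 = A/-/- → run A
t=1: L0/L1/L2 = AE/-/- → run A
t=2: L0/L1/L2 = AEB/-/- → run A
t=3: L0/L1/L2 = AEBCF/-/- → run A
t=4: L0/L1/L2 = EBCF/A/- → run E
t=5: L0/L1/L2 = EBCFD/A/- → run E
t=6: L0/L1/L2 = BCFD/A/- → run B
t=7: L0/L1/L2 = BCFD/A/- → run B
t=8: L0/L1/L2 = BCFDG/A/- → run B
t=9: L0/L1/L2 = BCFDG/A/- → run B
t=10: L0/L1/L2 = CFDG/AB/- → run C
t=11: L0/L1/L2 = CFDG/AB/- → run C
t=12: L0/L1/L2 = CFDG/AB/- → run C
t=13: L0/L1/L2 = CFDG/AB/- → run C
t=14: L0/L1/L2 = FDG/AB/- → run F
t=15: L0/L1/L2 = FDG/AB/- → run F
t=16: L0/L1/L2 = FDG/AB/- → run F
t=17: L0/L1/L2 = FDG/AB/- → run F
t=18: L0/L1/L2 = DG/ABF/- → run D
t=19: L0/L1/L2 = DG/ABF/- → run D
t=20: L0/L1/L2 = DG/ABF/- → run D
t=21: L0/L1/L2 = DG/ABF/- → run D
t=22: L0/L1/L2 = G/ABFD/- → run G
t=23: L0/L1/L2 = G/ABFD/- → run G
t=24: L0/L1/L2 = G/ABFD/- → run G
t=25: L0/L1/L2 = G/ABFD/- → run G
t=26: L0/L1/L2 = -/ABFDG/- → run A
t=27: L0/L1/L2 = -/BFDG/- → run B
t=28: L0/L1/L2 = -/BFDG/- → run B
t=29: L0/L1/L2 = -/BFDG/- → run B
t=30: L0/L1/L2 = -/FDG/- → run F
t=31: L0/L1/L2 = -/FDG/- → run F
t=32: L0/L1/L2 = -/DG/- → run D
t=33: L0/L1/L2 = -/DG/- → run D
t=34: L0/L1/L2 = -/DG/- → run D
t=35: L0/L1/L2 = -/DG/- → run D
t=36: L0/L1/L2 = -/G/- → run G
t=37: L0/L1/L2 = -/G/- → run G
t=38: L0/L1/L2 = -/G/- → run G
t=39: L0/L1/L2 = -/G/- → run G
t=40: (idle)
t=41: (idle)
t=42: (idle)
t=43: (idle)
t=44: (idle)
t=45: (idle)
t=46: (idle)
t=47: (idle)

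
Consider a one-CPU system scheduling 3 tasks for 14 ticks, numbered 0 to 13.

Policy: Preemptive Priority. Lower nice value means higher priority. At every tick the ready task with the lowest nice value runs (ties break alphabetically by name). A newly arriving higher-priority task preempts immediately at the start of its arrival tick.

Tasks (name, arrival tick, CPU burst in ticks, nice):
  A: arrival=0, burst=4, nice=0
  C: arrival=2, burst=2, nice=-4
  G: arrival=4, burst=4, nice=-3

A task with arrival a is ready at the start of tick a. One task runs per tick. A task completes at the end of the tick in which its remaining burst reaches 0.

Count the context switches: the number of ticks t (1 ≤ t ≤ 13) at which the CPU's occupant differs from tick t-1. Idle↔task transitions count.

context switches = 4

t=0: ready={A} → run A
t=1: ready={A} → run A
t=2: ready={A,C} → run C
t=3: ready={A,C} → run C
t=4: ready={A,G} → run G
t=5: ready={A,G} → run G
t=6: ready={A,G} → run G
t=7: ready={A,G} → run G
t=8: ready={A} → run A
t=9: ready={A} → run A
t=10: (idle)
t=11: (idle)
t=12: (idle)
t=13: (idle)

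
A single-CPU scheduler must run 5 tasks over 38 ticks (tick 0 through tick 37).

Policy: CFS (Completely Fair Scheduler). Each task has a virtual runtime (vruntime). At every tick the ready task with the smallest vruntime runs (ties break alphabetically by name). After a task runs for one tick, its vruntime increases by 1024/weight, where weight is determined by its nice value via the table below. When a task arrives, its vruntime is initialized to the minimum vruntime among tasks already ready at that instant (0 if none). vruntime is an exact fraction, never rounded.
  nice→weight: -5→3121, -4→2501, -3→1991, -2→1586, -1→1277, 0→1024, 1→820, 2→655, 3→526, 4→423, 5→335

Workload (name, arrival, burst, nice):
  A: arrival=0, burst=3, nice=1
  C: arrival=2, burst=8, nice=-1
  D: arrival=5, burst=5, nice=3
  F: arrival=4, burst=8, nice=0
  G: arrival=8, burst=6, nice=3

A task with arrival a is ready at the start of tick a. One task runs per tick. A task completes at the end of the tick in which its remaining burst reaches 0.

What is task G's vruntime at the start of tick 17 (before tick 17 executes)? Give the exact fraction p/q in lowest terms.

t=0: vr[A=0] → run A
t=1: vr[A=256/205] → run A
t=2: vr[A=512/205 C=512/205] → run A
t=3: vr[C=512/205] → run C
t=4: vr[C=863744/261785 F=863744/261785] → run C
t=5: vr[C=1073664/261785 D=863744/261785 F=863744/261785] → run D
t=6: vr[C=1073664/261785 D=361198592/68849455 F=863744/261785] → run F
t=7: vr[C=1073664/261785 D=361198592/68849455 F=1125529/261785] → run C
t=8: vr[C=1283584/261785 D=361198592/68849455 F=1125529/261785 G=1125529/261785] → run F
t=9: vr[C=1283584/261785 D=361198592/68849455 F=1387314/261785 G=1125529/261785] → run G
t=10: vr[C=1283584/261785 D=361198592/68849455 F=1387314/261785 G=430048047/68849455] → run C
t=11: vr[C=1493504/261785 D=361198592/68849455 F=1387314/261785 G=430048047/68849455] → run D
t=12: vr[C=1493504/261785 D=495232512/68849455 F=1387314/261785 G=430048047/68849455] → run F
t=13: vr[C=1493504/261785 D=495232512/68849455 F=1649099/261785 G=430048047/68849455] → run C
t=14: vr[C=1703424/261785 D=495232512/68849455 F=1649099/261785 G=430048047/68849455] → run G
t=15: vr[C=1703424/261785 D=495232512/68849455 F=1649099/261785 G=564081967/68849455] → run F
t=16: vr[C=1703424/261785 D=495232512/68849455 F=1910884/261785 G=564081967/68849455] → run C
t=17: vr[C=1913344/261785 D=495232512/68849455 F=1910884/261785 G=564081967/68849455] → run D
t=18: vr[C=1913344/261785 D=629266432/68849455 F=1910884/261785 G=564081967/68849455] → run F
t=19: vr[C=1913344/261785 D=629266432/68849455 F=2172669/261785 G=564081967/68849455] → run C
t=20: vr[C=2123264/261785 D=629266432/68849455 F=2172669/261785 G=564081967/68849455] → run C
t=21: vr[D=629266432/68849455 F=2172669/261785 G=564081967/68849455] → run G
t=22: vr[D=629266432/68849455 F=2172669/261785 G=698115887/68849455] → run F
t=23: vr[D=629266432/68849455 F=2434454/261785 G=698115887/68849455] → run D
t=24: vr[D=763300352/68849455 F=2434454/261785 G=698115887/68849455] → run F
t=25: vr[D=763300352/68849455 F=2696239/261785 G=698115887/68849455] → run G
t=26: vr[D=763300352/68849455 F=2696239/261785 G=832149807/68849455] → run F
t=27: vr[D=763300352/68849455 G=832149807/68849455] → run D
t=28: vr[G=832149807/68849455] → run G
t=29: vr[G=966183727/68849455] → run G
t=30: (idle)
t=31: (idle)
t=32: (idle)
t=33: (idle)
t=34: (idle)
t=35: (idle)
t=36: (idle)
t=37: (idle)

vruntime(G, start of tick 17) = 564081967/68849455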